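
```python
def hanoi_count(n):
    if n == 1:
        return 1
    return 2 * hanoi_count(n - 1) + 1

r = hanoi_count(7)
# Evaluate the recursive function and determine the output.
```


hanoi_count(7)
= 2 * hanoi_count(6) + 1
= 2 * (2 * hanoi_count(5) + 1) + 1
= 2 * (2 * (2 * hanoi_count(4) + 1) + 1) + 1
= 2 * (2 * (2 * (2 * hanoi_count(3) + 1) + 1) + 1) + 1
= 2 * (2 * (2 * (2 * (2 * hanoi_count(2) + 1) + 1) + 1) + 1) + 1
= 2 * (2 * (2 * (2 * (2 * (2 * hanoi_count(1) + 1) + 1) + 1) + 1) + 1) + 1
Now compute bottom-up:
hanoi_count(1) = 1
hanoi_count(2) = 2 * 1 + 1 = 3
hanoi_count(3) = 2 * 3 + 1 = 7
hanoi_count(4) = 2 * 7 + 1 = 15
hanoi_count(5) = 2 * 15 + 1 = 31
hanoi_count(6) = 2 * 31 + 1 = 63
hanoi_count(7) = 2 * 63 + 1 = 127
= 127


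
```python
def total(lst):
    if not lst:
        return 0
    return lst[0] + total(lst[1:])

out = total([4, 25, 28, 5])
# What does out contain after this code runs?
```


total([4, 25, 28, 5])
= 4 + total([25, 28, 5])
= 4 + 25 + total([28, 5])
= 4 + 25 + 28 + total([5])
= 4 + 25 + 28 + 5 + total([])
= 4 + 25 + 28 + 5 + 0
= 62


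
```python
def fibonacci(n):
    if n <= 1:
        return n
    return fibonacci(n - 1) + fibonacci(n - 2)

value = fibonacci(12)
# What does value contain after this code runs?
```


fibonacci(12)
= fibonacci(11) + fibonacci(10)
= (fibonacci(10) + fibonacci(9)) + fibonacci(10)
Computing bottom-up: fibonacci(0)=0, fibonacci(1)=1, fibonacci(2)=1, fibonacci(3)=2, fibonacci(4)=3, fibonacci(5)=5, fibonacci(6)=8, fibonacci(7)=13, fibonacci(8)=21, fibonacci(9)=34, fibonacci(10)=55, fibonacci(11)=89, fibonacci(12)=144
= 144


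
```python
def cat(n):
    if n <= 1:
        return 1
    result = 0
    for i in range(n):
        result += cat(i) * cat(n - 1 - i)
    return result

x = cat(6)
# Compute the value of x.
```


cat(6)
= sum of cat(i) * cat(6-1-i) for i in 0..5
First compute sub-values bottom-up:
  cat(0) = 1, cat(1) = 1
  cat(2) = 1*1 + 1*1 = 2
  cat(3) = 1*2 + 1*1 + 2*1 = 5
  cat(4) = 1*5 + 1*2 + 2*1 + 5*1 = 14
  cat(5) = 1*14 + 1*5 + 2*2 + 5*1 + 14*1 = 42
Now cat(6):
  cat(0)*cat(5) = 1*42 = 42
  cat(1)*cat(4) = 1*14 = 14
  cat(2)*cat(3) = 2*5 = 10
  cat(3)*cat(2) = 5*2 = 10
  cat(4)*cat(1) = 14*1 = 14
  cat(5)*cat(0) = 42*1 = 42
= 42 + 14 + 10 + 10 + 14 + 42
= 132


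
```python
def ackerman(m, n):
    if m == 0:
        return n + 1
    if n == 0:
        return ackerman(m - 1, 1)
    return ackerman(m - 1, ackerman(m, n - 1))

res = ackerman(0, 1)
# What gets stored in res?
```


ackerman(0, 1)
m == 0: return 1 + 1 = 2
= 2


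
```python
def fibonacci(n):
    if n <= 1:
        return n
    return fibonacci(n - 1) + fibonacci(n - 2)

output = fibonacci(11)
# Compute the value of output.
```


fibonacci(11)
= fibonacci(10) + fibonacci(9)
= (fibonacci(9) + fibonacci(8)) + fibonacci(9)
Computing bottom-up: fibonacci(0)=0, fibonacci(1)=1, fibonacci(2)=1, fibonacci(3)=2, fibonacci(4)=3, fibonacci(5)=5, fibonacci(6)=8, fibonacci(7)=13, fibonacci(8)=21, fibonacci(9)=34, fibonacci(10)=55, fibonacci(11)=89
= 89


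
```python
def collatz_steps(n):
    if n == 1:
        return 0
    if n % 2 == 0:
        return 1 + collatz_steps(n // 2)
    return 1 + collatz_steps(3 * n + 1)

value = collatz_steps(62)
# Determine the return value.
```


collatz_steps(62)
62 is even -> collatz_steps(31)
31 is odd -> 3*31+1 = 94 -> collatz_steps(94)
94 is even -> collatz_steps(47)
47 is odd -> 3*47+1 = 142 -> collatz_steps(142)
142 is even -> collatz_steps(71)
71 is odd -> 3*71+1 = 214 -> collatz_steps(214)
214 is even -> collatz_steps(107)
107 is odd -> 3*107+1 = 322 -> collatz_steps(322)
322 is even -> collatz_steps(161)
161 is odd -> 3*161+1 = 484 -> collatz_steps(484)
484 is even -> collatz_steps(242)
242 is even -> collatz_steps(121)
121 is odd -> 3*121+1 = 364 -> collatz_steps(364)
364 is even -> collatz_steps(182)
182 is even -> collatz_steps(91)
91 is odd -> 3*91+1 = 274 -> collatz_steps(274)
274 is even -> collatz_steps(137)
137 is odd -> 3*137+1 = 412 -> collatz_steps(412)
412 is even -> collatz_steps(206)
206 is even -> collatz_steps(103)
103 is odd -> 3*103+1 = 310 -> collatz_steps(310)
310 is even -> collatz_steps(155)
155 is odd -> 3*155+1 = 466 -> collatz_steps(466)
466 is even -> collatz_steps(233)
233 is odd -> 3*233+1 = 700 -> collatz_steps(700)
700 is even -> collatz_steps(350)
350 is even -> collatz_steps(175)
175 is odd -> 3*175+1 = 526 -> collatz_steps(526)
526 is even -> collatz_steps(263)
263 is odd -> 3*263+1 = 790 -> collatz_steps(790)
790 is even -> collatz_steps(395)
395 is odd -> 3*395+1 = 1186 -> collatz_steps(1186)
1186 is even -> collatz_steps(593)
593 is odd -> 3*593+1 = 1780 -> collatz_steps(1780)
1780 is even -> collatz_steps(890)
890 is even -> collatz_steps(445)
445 is odd -> 3*445+1 = 1336 -> collatz_steps(1336)
1336 is even -> collatz_steps(668)
668 is even -> collatz_steps(334)
334 is even -> collatz_steps(167)
167 is odd -> 3*167+1 = 502 -> collatz_steps(502)
502 is even -> collatz_steps(251)
251 is odd -> 3*251+1 = 754 -> collatz_steps(754)
754 is even -> collatz_steps(377)
377 is odd -> 3*377+1 = 1132 -> collatz_steps(1132)
1132 is even -> collatz_steps(566)
566 is even -> collatz_steps(283)
283 is odd -> 3*283+1 = 850 -> collatz_steps(850)
850 is even -> collatz_steps(425)
425 is odd -> 3*425+1 = 1276 -> collatz_steps(1276)
1276 is even -> collatz_steps(638)
638 is even -> collatz_steps(319)
319 is odd -> 3*319+1 = 958 -> collatz_steps(958)
958 is even -> collatz_steps(479)
479 is odd -> 3*479+1 = 1438 -> collatz_steps(1438)
1438 is even -> collatz_steps(719)
719 is odd -> 3*719+1 = 2158 -> collatz_steps(2158)
2158 is even -> collatz_steps(1079)
1079 is odd -> 3*1079+1 = 3238 -> collatz_steps(3238)
3238 is even -> collatz_steps(1619)
1619 is odd -> 3*1619+1 = 4858 -> collatz_steps(4858)
4858 is even -> collatz_steps(2429)
2429 is odd -> 3*2429+1 = 7288 -> collatz_steps(7288)
7288 is even -> collatz_steps(3644)
3644 is even -> collatz_steps(1822)
1822 is even -> collatz_steps(911)
911 is odd -> 3*911+1 = 2734 -> collatz_steps(2734)
2734 is even -> collatz_steps(1367)
1367 is odd -> 3*1367+1 = 4102 -> collatz_steps(4102)
4102 is even -> collatz_steps(2051)
2051 is odd -> 3*2051+1 = 6154 -> collatz_steps(6154)
6154 is even -> collatz_steps(3077)
3077 is odd -> 3*3077+1 = 9232 -> collatz_steps(9232)
9232 is even -> collatz_steps(4616)
4616 is even -> collatz_steps(2308)
2308 is even -> collatz_steps(1154)
1154 is even -> collatz_steps(577)
577 is odd -> 3*577+1 = 1732 -> collatz_steps(1732)
1732 is even -> collatz_steps(866)
866 is even -> collatz_steps(433)
433 is odd -> 3*433+1 = 1300 -> collatz_steps(1300)
1300 is even -> collatz_steps(650)
650 is even -> collatz_steps(325)
325 is odd -> 3*325+1 = 976 -> collatz_steps(976)
976 is even -> collatz_steps(488)
488 is even -> collatz_steps(244)
244 is even -> collatz_steps(122)
122 is even -> collatz_steps(61)
61 is odd -> 3*61+1 = 184 -> collatz_steps(184)
184 is even -> collatz_steps(92)
92 is even -> collatz_steps(46)
46 is even -> collatz_steps(23)
23 is odd -> 3*23+1 = 70 -> collatz_steps(70)
70 is even -> collatz_steps(35)
35 is odd -> 3*35+1 = 106 -> collatz_steps(106)
106 is even -> collatz_steps(53)
53 is odd -> 3*53+1 = 160 -> collatz_steps(160)
160 is even -> collatz_steps(80)
80 is even -> collatz_steps(40)
40 is even -> collatz_steps(20)
20 is even -> collatz_steps(10)
10 is even -> collatz_steps(5)
5 is odd -> 3*5+1 = 16 -> collatz_steps(16)
16 is even -> collatz_steps(8)
8 is even -> collatz_steps(4)
4 is even -> collatz_steps(2)
2 is even -> collatz_steps(1)
Reached 1 after 107 steps
= 107


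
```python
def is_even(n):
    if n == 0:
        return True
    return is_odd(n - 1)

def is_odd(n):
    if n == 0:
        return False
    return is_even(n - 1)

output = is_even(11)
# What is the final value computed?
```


is_even(11)
= is_odd(10)
= is_even(9)
= is_odd(8)
= is_even(7)
= is_odd(6)
= is_even(5)
= is_odd(4)
= is_even(3)
= is_odd(2)
= is_even(1)
= is_odd(0)
n == 0: return False
= False


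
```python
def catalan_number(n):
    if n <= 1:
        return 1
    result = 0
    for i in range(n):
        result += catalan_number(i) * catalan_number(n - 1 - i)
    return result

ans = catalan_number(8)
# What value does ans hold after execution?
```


catalan_number(8)
= sum of catalan_number(i) * catalan_number(8-1-i) for i in 0..7
First compute sub-values bottom-up:
  catalan_number(0) = 1, catalan_number(1) = 1
  catalan_number(2) = 1*1 + 1*1 = 2
  catalan_number(3) = 1*2 + 1*1 + 2*1 = 5
  catalan_number(4) = 1*5 + 1*2 + 2*1 + 5*1 = 14
  catalan_number(5) = 1*14 + 1*5 + 2*2 + 5*1 + 14*1 = 42
  catalan_number(6) = 1*42 + 1*14 + 2*5 + 5*2 + 14*1 + 42*1 = 132
  catalan_number(7) = 1*132 + 1*42 + 2*14 + 5*5 + 14*2 + 42*1 + 132*1 = 429
Now catalan_number(8):
  catalan_number(0)*catalan_number(7) = 1*429 = 429
  catalan_number(1)*catalan_number(6) = 1*132 = 132
  catalan_number(2)*catalan_number(5) = 2*42 = 84
  catalan_number(3)*catalan_number(4) = 5*14 = 70
  catalan_number(4)*catalan_number(3) = 14*5 = 70
  catalan_number(5)*catalan_number(2) = 42*2 = 84
  catalan_number(6)*catalan_number(1) = 132*1 = 132
  catalan_number(7)*catalan_number(0) = 429*1 = 429
= 429 + 132 + 84 + 70 + 70 + 84 + 132 + 429
= 1430


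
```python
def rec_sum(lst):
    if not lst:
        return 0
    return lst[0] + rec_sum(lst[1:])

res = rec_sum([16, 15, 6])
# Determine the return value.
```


rec_sum([16, 15, 6])
= 16 + rec_sum([15, 6])
= 16 + 15 + rec_sum([6])
= 16 + 15 + 6 + rec_sum([])
= 16 + 15 + 6 + 0
= 37


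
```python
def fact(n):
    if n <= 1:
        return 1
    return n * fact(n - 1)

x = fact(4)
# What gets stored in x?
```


fact(4)
= 4 * fact(3)
= 4 * 3 * fact(2)
= 4 * 3 * 2 * fact(1)
= 4 * 3 * 2 * 1
= 24


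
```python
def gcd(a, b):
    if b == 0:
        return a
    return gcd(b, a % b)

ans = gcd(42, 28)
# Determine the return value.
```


gcd(42, 28)
= gcd(28, 42 % 28) = gcd(28, 14)
= gcd(14, 28 % 14) = gcd(14, 0)
b == 0, return a = 14


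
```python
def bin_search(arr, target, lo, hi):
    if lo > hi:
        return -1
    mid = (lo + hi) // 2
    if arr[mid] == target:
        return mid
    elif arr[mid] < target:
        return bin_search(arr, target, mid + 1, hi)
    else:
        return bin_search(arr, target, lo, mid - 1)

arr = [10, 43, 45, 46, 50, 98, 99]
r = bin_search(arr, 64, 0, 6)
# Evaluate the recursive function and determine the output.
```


bin_search(arr, 64, 0, 6)
lo=0, hi=6, mid=3, arr[mid]=46
46 < 64, search right half
lo=4, hi=6, mid=5, arr[mid]=98
98 > 64, search left half
lo=4, hi=4, mid=4, arr[mid]=50
50 < 64, search right half
lo > hi, target not found, return -1
= -1


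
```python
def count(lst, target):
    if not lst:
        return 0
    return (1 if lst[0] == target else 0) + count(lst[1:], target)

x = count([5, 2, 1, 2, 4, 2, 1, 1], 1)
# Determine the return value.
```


count([5, 2, 1, 2, 4, 2, 1, 1], 1)
lst[0]=5 != 1: 0 + count([2, 1, 2, 4, 2, 1, 1], 1)
lst[0]=2 != 1: 0 + count([1, 2, 4, 2, 1, 1], 1)
lst[0]=1 == 1: 1 + count([2, 4, 2, 1, 1], 1)
lst[0]=2 != 1: 0 + count([4, 2, 1, 1], 1)
lst[0]=4 != 1: 0 + count([2, 1, 1], 1)
lst[0]=2 != 1: 0 + count([1, 1], 1)
lst[0]=1 == 1: 1 + count([1], 1)
lst[0]=1 == 1: 1 + count([], 1)
= 3


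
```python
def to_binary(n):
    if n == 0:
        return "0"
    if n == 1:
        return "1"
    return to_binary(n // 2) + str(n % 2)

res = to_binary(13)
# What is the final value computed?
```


to_binary(13)
= to_binary(6) + "1"
= to_binary(3) + "0" + "1"
= to_binary(1) + "1" + "0" + "1"
= "1" + "1" + "0" + "1"
= "1101"


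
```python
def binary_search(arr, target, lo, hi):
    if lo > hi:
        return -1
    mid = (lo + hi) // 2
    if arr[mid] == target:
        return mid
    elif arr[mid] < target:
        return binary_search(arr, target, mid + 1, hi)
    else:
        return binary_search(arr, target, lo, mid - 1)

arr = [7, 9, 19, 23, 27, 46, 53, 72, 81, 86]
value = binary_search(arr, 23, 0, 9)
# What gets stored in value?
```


binary_search(arr, 23, 0, 9)
lo=0, hi=9, mid=4, arr[mid]=27
27 > 23, search left half
lo=0, hi=3, mid=1, arr[mid]=9
9 < 23, search right half
lo=2, hi=3, mid=2, arr[mid]=19
19 < 23, search right half
lo=3, hi=3, mid=3, arr[mid]=23
arr[3] == 23, found at index 3
= 3


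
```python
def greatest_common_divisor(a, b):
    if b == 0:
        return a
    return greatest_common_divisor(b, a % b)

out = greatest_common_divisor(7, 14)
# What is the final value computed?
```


greatest_common_divisor(7, 14)
= greatest_common_divisor(14, 7 % 14) = greatest_common_divisor(14, 7)
= greatest_common_divisor(7, 14 % 7) = greatest_common_divisor(7, 0)
b == 0, return a = 7


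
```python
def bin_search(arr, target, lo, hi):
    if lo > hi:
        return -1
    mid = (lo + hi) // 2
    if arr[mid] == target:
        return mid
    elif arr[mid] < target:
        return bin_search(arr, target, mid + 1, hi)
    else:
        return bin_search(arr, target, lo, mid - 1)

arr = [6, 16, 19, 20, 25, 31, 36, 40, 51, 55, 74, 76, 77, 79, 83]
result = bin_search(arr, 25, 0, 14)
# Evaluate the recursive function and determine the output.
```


bin_search(arr, 25, 0, 14)
lo=0, hi=14, mid=7, arr[mid]=40
40 > 25, search left half
lo=0, hi=6, mid=3, arr[mid]=20
20 < 25, search right half
lo=4, hi=6, mid=5, arr[mid]=31
31 > 25, search left half
lo=4, hi=4, mid=4, arr[mid]=25
arr[4] == 25, found at index 4
= 4


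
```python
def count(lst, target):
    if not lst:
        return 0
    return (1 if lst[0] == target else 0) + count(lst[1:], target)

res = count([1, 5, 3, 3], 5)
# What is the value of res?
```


count([1, 5, 3, 3], 5)
lst[0]=1 != 5: 0 + count([5, 3, 3], 5)
lst[0]=5 == 5: 1 + count([3, 3], 5)
lst[0]=3 != 5: 0 + count([3], 5)
lst[0]=3 != 5: 0 + count([], 5)
= 1


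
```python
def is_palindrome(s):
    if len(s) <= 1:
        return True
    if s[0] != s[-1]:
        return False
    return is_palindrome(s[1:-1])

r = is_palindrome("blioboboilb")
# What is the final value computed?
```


is_palindrome("blioboboilb")
"blioboboilb": s[0]='b' == s[-1]='b' -> is_palindrome("lioboboil")
"lioboboil": s[0]='l' == s[-1]='l' -> is_palindrome("ioboboi")
"ioboboi": s[0]='i' == s[-1]='i' -> is_palindrome("obobo")
"obobo": s[0]='o' == s[-1]='o' -> is_palindrome("bob")
"bob": s[0]='b' == s[-1]='b' -> is_palindrome("o")
"o": len <= 1 -> True
= True


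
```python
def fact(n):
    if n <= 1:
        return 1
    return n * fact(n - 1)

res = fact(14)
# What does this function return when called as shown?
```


fact(14)
= 14 * fact(13)
= 14 * 13 * fact(12)
= 14 * 13 * 12 * fact(11)
= 14 * 13 * 12 * 11 * fact(10)
= 14 * 13 * 12 * 11 * 10 * fact(9)
= 14 * 13 * 12 * 11 * 10 * 9 * fact(8)
= 14 * 13 * 12 * 11 * 10 * 9 * 8 * fact(7)
= 14 * 13 * 12 * 11 * 10 * 9 * 8 * 7 * fact(6)
= 14 * 13 * 12 * 11 * 10 * 9 * 8 * 7 * 6 * fact(5)
= 14 * 13 * 12 * 11 * 10 * 9 * 8 * 7 * 6 * 5 * fact(4)
= 14 * 13 * 12 * 11 * 10 * 9 * 8 * 7 * 6 * 5 * 4 * fact(3)
= 14 * 13 * 12 * 11 * 10 * 9 * 8 * 7 * 6 * 5 * 4 * 3 * fact(2)
= 14 * 13 * 12 * 11 * 10 * 9 * 8 * 7 * 6 * 5 * 4 * 3 * 2 * fact(1)
= 14 * 13 * 12 * 11 * 10 * 9 * 8 * 7 * 6 * 5 * 4 * 3 * 2 * 1
= 87178291200


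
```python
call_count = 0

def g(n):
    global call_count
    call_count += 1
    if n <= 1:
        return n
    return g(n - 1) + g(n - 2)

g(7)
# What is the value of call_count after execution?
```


g(7) calls g(6) and g(5); each non-base call branches into two more.
Let C(k) = total number of calls made by g(k), including the call to g(k) itself.
Base cases: C(0) = 1, C(1) = 1
Recurrence: C(k) = 1 + C(k-1) + C(k-2)
  C(2) = 1 + C(1) + C(0) = 1 + 1 + 1 = 3
  C(3) = 1 + C(2) + C(1) = 1 + 3 + 1 = 5
  C(4) = 1 + C(3) + C(2) = 1 + 5 + 3 = 9
  C(5) = 1 + C(4) + C(3) = 1 + 9 + 5 = 15
  C(6) = 1 + C(5) + C(4) = 1 + 15 + 9 = 25
  C(7) = 1 + C(6) + C(5) = 1 + 25 + 15 = 41
Total calls = C(7) = 41


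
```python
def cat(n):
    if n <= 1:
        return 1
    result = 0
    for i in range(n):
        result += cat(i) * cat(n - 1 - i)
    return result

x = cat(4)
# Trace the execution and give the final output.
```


cat(4)
= sum of cat(i) * cat(4-1-i) for i in 0..3
First compute sub-values bottom-up:
  cat(0) = 1, cat(1) = 1
  cat(2) = 1*1 + 1*1 = 2
  cat(3) = 1*2 + 1*1 + 2*1 = 5
Now cat(4):
  cat(0)*cat(3) = 1*5 = 5
  cat(1)*cat(2) = 1*2 = 2
  cat(2)*cat(1) = 2*1 = 2
  cat(3)*cat(0) = 5*1 = 5
= 5 + 2 + 2 + 5
= 14


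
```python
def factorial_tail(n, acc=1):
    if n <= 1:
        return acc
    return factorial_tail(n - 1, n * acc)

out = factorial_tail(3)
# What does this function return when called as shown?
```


factorial_tail(3, 1)
= factorial_tail(2, 3 * 1) = factorial_tail(2, 3)
= factorial_tail(1, 2 * 3) = factorial_tail(1, 6)
n <= 1, return acc = 6


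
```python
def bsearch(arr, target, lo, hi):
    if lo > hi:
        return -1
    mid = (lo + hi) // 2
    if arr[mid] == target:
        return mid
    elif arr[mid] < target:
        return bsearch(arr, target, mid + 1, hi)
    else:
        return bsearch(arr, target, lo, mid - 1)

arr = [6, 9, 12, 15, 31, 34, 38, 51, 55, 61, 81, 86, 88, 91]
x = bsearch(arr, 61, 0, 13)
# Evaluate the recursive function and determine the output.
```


bsearch(arr, 61, 0, 13)
lo=0, hi=13, mid=6, arr[mid]=38
38 < 61, search right half
lo=7, hi=13, mid=10, arr[mid]=81
81 > 61, search left half
lo=7, hi=9, mid=8, arr[mid]=55
55 < 61, search right half
lo=9, hi=9, mid=9, arr[mid]=61
arr[9] == 61, found at index 9
= 9


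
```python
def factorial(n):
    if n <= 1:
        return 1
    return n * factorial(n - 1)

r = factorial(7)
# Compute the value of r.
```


factorial(7)
= 7 * factorial(6)
= 7 * 6 * factorial(5)
= 7 * 6 * 5 * factorial(4)
= 7 * 6 * 5 * 4 * factorial(3)
= 7 * 6 * 5 * 4 * 3 * factorial(2)
= 7 * 6 * 5 * 4 * 3 * 2 * factorial(1)
= 7 * 6 * 5 * 4 * 3 * 2 * 1
= 5040


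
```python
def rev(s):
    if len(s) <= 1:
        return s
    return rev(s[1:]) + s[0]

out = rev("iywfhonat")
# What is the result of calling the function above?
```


rev("iywfhonat")
= rev("ywfhonat") + "i"
= rev("wfhonat") + "y" + "i"
= rev("fhonat") + "w" + "y" + "i"
= rev("honat") + "f" + "w" + "y" + "i"
= rev("onat") + "h" + "f" + "w" + "y" + "i"
= rev("nat") + "o" + "h" + "f" + "w" + "y" + "i"
= rev("at") + "n" + "o" + "h" + "f" + "w" + "y" + "i"
= rev("t") + "a" + "n" + "o" + "h" + "f" + "w" + "y" + "i"
= "t" + "a" + "n" + "o" + "h" + "f" + "w" + "y" + "i"
= "tanohfwyi"


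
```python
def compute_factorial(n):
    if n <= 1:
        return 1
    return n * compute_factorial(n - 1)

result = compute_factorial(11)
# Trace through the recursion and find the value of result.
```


compute_factorial(11)
= 11 * compute_factorial(10)
= 11 * 10 * compute_factorial(9)
= 11 * 10 * 9 * compute_factorial(8)
= 11 * 10 * 9 * 8 * compute_factorial(7)
= 11 * 10 * 9 * 8 * 7 * compute_factorial(6)
= 11 * 10 * 9 * 8 * 7 * 6 * compute_factorial(5)
= 11 * 10 * 9 * 8 * 7 * 6 * 5 * compute_factorial(4)
= 11 * 10 * 9 * 8 * 7 * 6 * 5 * 4 * compute_factorial(3)
= 11 * 10 * 9 * 8 * 7 * 6 * 5 * 4 * 3 * compute_factorial(2)
= 11 * 10 * 9 * 8 * 7 * 6 * 5 * 4 * 3 * 2 * compute_factorial(1)
= 11 * 10 * 9 * 8 * 7 * 6 * 5 * 4 * 3 * 2 * 1
= 39916800


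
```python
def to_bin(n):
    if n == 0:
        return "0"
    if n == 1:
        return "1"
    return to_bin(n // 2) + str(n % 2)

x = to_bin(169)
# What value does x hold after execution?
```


to_bin(169)
= to_bin(84) + "1"
= to_bin(42) + "0" + "1"
= to_bin(21) + "0" + "0" + "1"
= to_bin(10) + "1" + "0" + "0" + "1"
= to_bin(5) + "0" + "1" + "0" + "0" + "1"
= to_bin(2) + "1" + "0" + "1" + "0" + "0" + "1"
= to_bin(1) + "0" + "1" + "0" + "1" + "0" + "0" + "1"
= "1" + "0" + "1" + "0" + "1" + "0" + "0" + "1"
= "10101001"


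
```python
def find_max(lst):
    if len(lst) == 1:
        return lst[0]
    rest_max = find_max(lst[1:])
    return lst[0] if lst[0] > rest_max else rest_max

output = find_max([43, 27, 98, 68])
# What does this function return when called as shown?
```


find_max([43, 27, 98, 68])
= compare 43 with find_max([27, 98, 68])
= compare 27 with find_max([98, 68])
= compare 98 with find_max([68])
Base: find_max([68]) = 68
compare 98 with 68: max = 98
compare 27 with 98: max = 98
compare 43 with 98: max = 98
= 98


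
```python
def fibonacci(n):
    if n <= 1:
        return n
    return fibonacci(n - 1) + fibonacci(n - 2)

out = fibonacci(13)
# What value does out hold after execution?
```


fibonacci(13)
= fibonacci(12) + fibonacci(11)
= (fibonacci(11) + fibonacci(10)) + fibonacci(11)
Computing bottom-up: fibonacci(0)=0, fibonacci(1)=1, fibonacci(2)=1, fibonacci(3)=2, fibonacci(4)=3, fibonacci(5)=5, fibonacci(6)=8, fibonacci(7)=13, fibonacci(8)=21, fibonacci(9)=34, fibonacci(10)=55, fibonacci(11)=89, fibonacci(12)=144, fibonacci(13)=233
= 233


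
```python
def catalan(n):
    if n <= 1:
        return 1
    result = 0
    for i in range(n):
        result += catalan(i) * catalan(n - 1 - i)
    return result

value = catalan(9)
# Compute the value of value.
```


catalan(9)
= sum of catalan(i) * catalan(9-1-i) for i in 0..8
First compute sub-values bottom-up:
  catalan(0) = 1, catalan(1) = 1
  catalan(2) = 1*1 + 1*1 = 2
  catalan(3) = 1*2 + 1*1 + 2*1 = 5
  catalan(4) = 1*5 + 1*2 + 2*1 + 5*1 = 14
  catalan(5) = 1*14 + 1*5 + 2*2 + 5*1 + 14*1 = 42
  catalan(6) = 1*42 + 1*14 + 2*5 + 5*2 + 14*1 + 42*1 = 132
  catalan(7) = 1*132 + 1*42 + 2*14 + 5*5 + 14*2 + 42*1 + 132*1 = 429
  catalan(8) = 1*429 + 1*132 + 2*42 + 5*14 + 14*5 + 42*2 + 132*1 + 429*1 = 1430
Now catalan(9):
  catalan(0)*catalan(8) = 1*1430 = 1430
  catalan(1)*catalan(7) = 1*429 = 429
  catalan(2)*catalan(6) = 2*132 = 264
  catalan(3)*catalan(5) = 5*42 = 210
  catalan(4)*catalan(4) = 14*14 = 196
  catalan(5)*catalan(3) = 42*5 = 210
  catalan(6)*catalan(2) = 132*2 = 264
  catalan(7)*catalan(1) = 429*1 = 429
  catalan(8)*catalan(0) = 1430*1 = 1430
= 1430 + 429 + 264 + 210 + 196 + 210 + 264 + 429 + 1430
= 4862


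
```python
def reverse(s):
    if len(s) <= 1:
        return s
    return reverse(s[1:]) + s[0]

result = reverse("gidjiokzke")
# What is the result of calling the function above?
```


reverse("gidjiokzke")
= reverse("idjiokzke") + "g"
= reverse("djiokzke") + "i" + "g"
= reverse("jiokzke") + "d" + "i" + "g"
= reverse("iokzke") + "j" + "d" + "i" + "g"
= reverse("okzke") + "i" + "j" + "d" + "i" + "g"
= reverse("kzke") + "o" + "i" + "j" + "d" + "i" + "g"
= reverse("zke") + "k" + "o" + "i" + "j" + "d" + "i" + "g"
= reverse("ke") + "z" + "k" + "o" + "i" + "j" + "d" + "i" + "g"
= reverse("e") + "k" + "z" + "k" + "o" + "i" + "j" + "d" + "i" + "g"
= "e" + "k" + "z" + "k" + "o" + "i" + "j" + "d" + "i" + "g"
= "ekzkoijdig"


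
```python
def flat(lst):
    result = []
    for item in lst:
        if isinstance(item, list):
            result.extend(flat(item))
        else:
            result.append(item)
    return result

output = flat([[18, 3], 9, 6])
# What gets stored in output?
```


flat([[18, 3], 9, 6])
Processing each element:
  [18, 3] is a list -> flat recursively -> [18, 3]
  9 is not a list -> append 9
  6 is not a list -> append 6
= [18, 3, 9, 6]


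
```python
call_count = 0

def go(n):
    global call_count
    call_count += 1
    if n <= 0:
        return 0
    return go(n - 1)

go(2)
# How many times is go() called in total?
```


go(2) calls go(1) calls ... calls go(0)
Total calls: 2 + 1 (for base case) = 3


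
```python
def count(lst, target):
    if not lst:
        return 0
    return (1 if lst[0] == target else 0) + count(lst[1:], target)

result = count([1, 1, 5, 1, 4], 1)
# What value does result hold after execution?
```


count([1, 1, 5, 1, 4], 1)
lst[0]=1 == 1: 1 + count([1, 5, 1, 4], 1)
lst[0]=1 == 1: 1 + count([5, 1, 4], 1)
lst[0]=5 != 1: 0 + count([1, 4], 1)
lst[0]=1 == 1: 1 + count([4], 1)
lst[0]=4 != 1: 0 + count([], 1)
= 3


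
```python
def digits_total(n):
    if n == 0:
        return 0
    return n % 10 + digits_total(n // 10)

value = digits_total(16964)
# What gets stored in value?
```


digits_total(16964)
= 4 + digits_total(1696)
= 4 + 6 + digits_total(169)
= 4 + 6 + 9 + digits_total(16)
= 4 + 6 + 9 + 6 + digits_total(1)
= 4 + 6 + 9 + 6 + 1 + digits_total(0)
= 4 + 6 + 9 + 6 + 1 + 0
= 26


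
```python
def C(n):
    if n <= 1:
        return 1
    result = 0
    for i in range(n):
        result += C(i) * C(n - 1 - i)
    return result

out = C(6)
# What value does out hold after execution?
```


C(6)
= sum of C(i) * C(6-1-i) for i in 0..5
First compute sub-values bottom-up:
  C(0) = 1, C(1) = 1
  C(2) = 1*1 + 1*1 = 2
  C(3) = 1*2 + 1*1 + 2*1 = 5
  C(4) = 1*5 + 1*2 + 2*1 + 5*1 = 14
  C(5) = 1*14 + 1*5 + 2*2 + 5*1 + 14*1 = 42
Now C(6):
  C(0)*C(5) = 1*42 = 42
  C(1)*C(4) = 1*14 = 14
  C(2)*C(3) = 2*5 = 10
  C(3)*C(2) = 5*2 = 10
  C(4)*C(1) = 14*1 = 14
  C(5)*C(0) = 42*1 = 42
= 42 + 14 + 10 + 10 + 14 + 42
= 132


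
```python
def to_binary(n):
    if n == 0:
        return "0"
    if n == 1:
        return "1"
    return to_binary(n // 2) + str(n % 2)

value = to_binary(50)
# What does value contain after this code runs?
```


to_binary(50)
= to_binary(25) + "0"
= to_binary(12) + "1" + "0"
= to_binary(6) + "0" + "1" + "0"
= to_binary(3) + "0" + "0" + "1" + "0"
= to_binary(1) + "1" + "0" + "0" + "1" + "0"
= "1" + "1" + "0" + "0" + "1" + "0"
= "110010"


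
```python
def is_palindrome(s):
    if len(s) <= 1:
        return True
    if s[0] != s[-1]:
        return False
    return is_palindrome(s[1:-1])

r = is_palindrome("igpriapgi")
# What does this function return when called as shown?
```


is_palindrome("igpriapgi")
"igpriapgi": s[0]='i' == s[-1]='i' -> is_palindrome("gpriapg")
"gpriapg": s[0]='g' == s[-1]='g' -> is_palindrome("priap")
"priap": s[0]='p' == s[-1]='p' -> is_palindrome("ria")
"ria": s[0]='r' != s[-1]='a' -> False
= False


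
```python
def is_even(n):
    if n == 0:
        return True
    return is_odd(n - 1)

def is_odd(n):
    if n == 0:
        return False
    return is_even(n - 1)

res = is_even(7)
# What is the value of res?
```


is_even(7)
= is_odd(6)
= is_even(5)
= is_odd(4)
= is_even(3)
= is_odd(2)
= is_even(1)
= is_odd(0)
n == 0: return False
= False


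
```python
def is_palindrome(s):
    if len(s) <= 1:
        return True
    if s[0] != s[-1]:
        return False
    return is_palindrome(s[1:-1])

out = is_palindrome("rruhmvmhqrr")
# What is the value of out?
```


is_palindrome("rruhmvmhqrr")
"rruhmvmhqrr": s[0]='r' == s[-1]='r' -> is_palindrome("ruhmvmhqr")
"ruhmvmhqr": s[0]='r' == s[-1]='r' -> is_palindrome("uhmvmhq")
"uhmvmhq": s[0]='u' != s[-1]='q' -> False
= False


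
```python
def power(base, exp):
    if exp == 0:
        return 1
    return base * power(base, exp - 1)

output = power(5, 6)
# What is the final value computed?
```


power(5, 6)
= 5 * power(5, 5)
= 5 * 5 * power(5, 4)
= 5 * 5 * 5 * power(5, 3)
= 5 * 5 * 5 * 5 * power(5, 2)
= 5 * 5 * 5 * 5 * 5 * power(5, 1)
= 5 * 5 * 5 * 5 * 5 * 5 * power(5, 0)
= 5 * 5 * 5 * 5 * 5 * 5 * 1
= 15625


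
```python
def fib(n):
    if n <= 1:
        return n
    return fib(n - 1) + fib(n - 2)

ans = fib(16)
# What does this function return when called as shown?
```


fib(16)
= fib(15) + fib(14)
= (fib(14) + fib(13)) + fib(14)
Computing bottom-up: fib(0)=0, fib(1)=1, fib(2)=1, fib(3)=2, fib(4)=3, fib(5)=5, fib(6)=8, fib(7)=13, fib(8)=21, fib(9)=34, fib(10)=55, fib(11)=89, fib(12)=144, fib(13)=233, fib(14)=377, fib(15)=610, fib(16)=987
= 987


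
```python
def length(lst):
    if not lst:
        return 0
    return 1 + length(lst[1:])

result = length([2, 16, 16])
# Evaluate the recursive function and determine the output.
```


length([2, 16, 16])
= 1 + length([16, 16])
= 1 + 1 + length([16])
= 1 + 1 + 1 + length([])
= 1 + 1 + 1 + 0
= 3


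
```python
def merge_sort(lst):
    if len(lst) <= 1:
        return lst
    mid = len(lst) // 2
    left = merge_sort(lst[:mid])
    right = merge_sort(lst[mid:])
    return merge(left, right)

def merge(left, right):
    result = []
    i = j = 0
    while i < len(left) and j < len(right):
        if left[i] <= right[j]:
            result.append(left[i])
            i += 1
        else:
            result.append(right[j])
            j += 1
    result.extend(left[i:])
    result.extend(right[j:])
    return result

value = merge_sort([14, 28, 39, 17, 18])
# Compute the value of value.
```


merge_sort([14, 28, 39, 17, 18])
Split into [14, 28] and [39, 17, 18]
Left sorted: [14, 28]
Right sorted: [17, 18, 39]
Merge [14, 28] and [17, 18, 39]
= [14, 17, 18, 28, 39]


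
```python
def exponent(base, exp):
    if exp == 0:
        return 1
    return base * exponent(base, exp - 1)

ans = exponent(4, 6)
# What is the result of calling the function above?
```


exponent(4, 6)
= 4 * exponent(4, 5)
= 4 * 4 * exponent(4, 4)
= 4 * 4 * 4 * exponent(4, 3)
= 4 * 4 * 4 * 4 * exponent(4, 2)
= 4 * 4 * 4 * 4 * 4 * exponent(4, 1)
= 4 * 4 * 4 * 4 * 4 * 4 * exponent(4, 0)
= 4 * 4 * 4 * 4 * 4 * 4 * 1
= 4096


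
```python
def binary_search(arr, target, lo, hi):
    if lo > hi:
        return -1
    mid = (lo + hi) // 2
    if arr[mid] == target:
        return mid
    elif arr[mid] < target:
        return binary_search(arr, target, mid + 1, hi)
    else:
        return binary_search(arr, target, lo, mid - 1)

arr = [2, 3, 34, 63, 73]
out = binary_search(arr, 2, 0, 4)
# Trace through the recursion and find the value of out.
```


binary_search(arr, 2, 0, 4)
lo=0, hi=4, mid=2, arr[mid]=34
34 > 2, search left half
lo=0, hi=1, mid=0, arr[mid]=2
arr[0] == 2, found at index 0
= 0


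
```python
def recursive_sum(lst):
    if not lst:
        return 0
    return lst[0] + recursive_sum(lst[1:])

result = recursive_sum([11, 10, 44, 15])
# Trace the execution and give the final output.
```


recursive_sum([11, 10, 44, 15])
= 11 + recursive_sum([10, 44, 15])
= 11 + 10 + recursive_sum([44, 15])
= 11 + 10 + 44 + recursive_sum([15])
= 11 + 10 + 44 + 15 + recursive_sum([])
= 11 + 10 + 44 + 15 + 0
= 80


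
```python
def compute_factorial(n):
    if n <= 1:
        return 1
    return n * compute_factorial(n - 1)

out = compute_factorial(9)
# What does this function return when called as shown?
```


compute_factorial(9)
= 9 * compute_factorial(8)
= 9 * 8 * compute_factorial(7)
= 9 * 8 * 7 * compute_factorial(6)
= 9 * 8 * 7 * 6 * compute_factorial(5)
= 9 * 8 * 7 * 6 * 5 * compute_factorial(4)
= 9 * 8 * 7 * 6 * 5 * 4 * compute_factorial(3)
= 9 * 8 * 7 * 6 * 5 * 4 * 3 * compute_factorial(2)
= 9 * 8 * 7 * 6 * 5 * 4 * 3 * 2 * compute_factorial(1)
= 9 * 8 * 7 * 6 * 5 * 4 * 3 * 2 * 1
= 362880


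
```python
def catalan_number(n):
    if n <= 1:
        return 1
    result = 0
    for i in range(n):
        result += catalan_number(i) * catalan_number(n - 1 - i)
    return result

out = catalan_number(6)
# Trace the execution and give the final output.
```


catalan_number(6)
= sum of catalan_number(i) * catalan_number(6-1-i) for i in 0..5
First compute sub-values bottom-up:
  catalan_number(0) = 1, catalan_number(1) = 1
  catalan_number(2) = 1*1 + 1*1 = 2
  catalan_number(3) = 1*2 + 1*1 + 2*1 = 5
  catalan_number(4) = 1*5 + 1*2 + 2*1 + 5*1 = 14
  catalan_number(5) = 1*14 + 1*5 + 2*2 + 5*1 + 14*1 = 42
Now catalan_number(6):
  catalan_number(0)*catalan_number(5) = 1*42 = 42
  catalan_number(1)*catalan_number(4) = 1*14 = 14
  catalan_number(2)*catalan_number(3) = 2*5 = 10
  catalan_number(3)*catalan_number(2) = 5*2 = 10
  catalan_number(4)*catalan_number(1) = 14*1 = 14
  catalan_number(5)*catalan_number(0) = 42*1 = 42
= 42 + 14 + 10 + 10 + 14 + 42
= 132


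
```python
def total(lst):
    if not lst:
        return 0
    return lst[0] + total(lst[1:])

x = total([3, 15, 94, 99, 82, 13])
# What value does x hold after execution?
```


total([3, 15, 94, 99, 82, 13])
= 3 + total([15, 94, 99, 82, 13])
= 3 + 15 + total([94, 99, 82, 13])
= 3 + 15 + 94 + total([99, 82, 13])
= 3 + 15 + 94 + 99 + total([82, 13])
= 3 + 15 + 94 + 99 + 82 + total([13])
= 3 + 15 + 94 + 99 + 82 + 13 + total([])
= 3 + 15 + 94 + 99 + 82 + 13 + 0
= 306


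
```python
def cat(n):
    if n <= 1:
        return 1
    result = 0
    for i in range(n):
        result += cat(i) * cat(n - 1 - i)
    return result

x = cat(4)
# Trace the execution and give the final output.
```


cat(4)
= sum of cat(i) * cat(4-1-i) for i in 0..3
First compute sub-values bottom-up:
  cat(0) = 1, cat(1) = 1
  cat(2) = 1*1 + 1*1 = 2
  cat(3) = 1*2 + 1*1 + 2*1 = 5
Now cat(4):
  cat(0)*cat(3) = 1*5 = 5
  cat(1)*cat(2) = 1*2 = 2
  cat(2)*cat(1) = 2*1 = 2
  cat(3)*cat(0) = 5*1 = 5
= 5 + 2 + 2 + 5
= 14


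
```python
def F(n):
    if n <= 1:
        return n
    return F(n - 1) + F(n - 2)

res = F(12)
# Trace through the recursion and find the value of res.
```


F(12)
= F(11) + F(10)
= (F(10) + F(9)) + F(10)
Computing bottom-up: F(0)=0, F(1)=1, F(2)=1, F(3)=2, F(4)=3, F(5)=5, F(6)=8, F(7)=13, F(8)=21, F(9)=34, F(10)=55, F(11)=89, F(12)=144
= 144


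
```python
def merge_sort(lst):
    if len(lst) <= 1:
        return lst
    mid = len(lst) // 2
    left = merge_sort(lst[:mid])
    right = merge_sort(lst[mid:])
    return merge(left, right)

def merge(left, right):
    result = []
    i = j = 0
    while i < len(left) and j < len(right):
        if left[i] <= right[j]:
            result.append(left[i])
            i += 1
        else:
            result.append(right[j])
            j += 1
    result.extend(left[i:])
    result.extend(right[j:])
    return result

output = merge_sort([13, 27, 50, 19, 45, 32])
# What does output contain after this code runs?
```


merge_sort([13, 27, 50, 19, 45, 32])
Split into [13, 27, 50] and [19, 45, 32]
Left sorted: [13, 27, 50]
Right sorted: [19, 32, 45]
Merge [13, 27, 50] and [19, 32, 45]
= [13, 19, 27, 32, 45, 50]


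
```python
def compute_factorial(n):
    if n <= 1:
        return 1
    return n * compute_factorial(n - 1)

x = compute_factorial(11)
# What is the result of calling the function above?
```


compute_factorial(11)
= 11 * compute_factorial(10)
= 11 * 10 * compute_factorial(9)
= 11 * 10 * 9 * compute_factorial(8)
= 11 * 10 * 9 * 8 * compute_factorial(7)
= 11 * 10 * 9 * 8 * 7 * compute_factorial(6)
= 11 * 10 * 9 * 8 * 7 * 6 * compute_factorial(5)
= 11 * 10 * 9 * 8 * 7 * 6 * 5 * compute_factorial(4)
= 11 * 10 * 9 * 8 * 7 * 6 * 5 * 4 * compute_factorial(3)
= 11 * 10 * 9 * 8 * 7 * 6 * 5 * 4 * 3 * compute_factorial(2)
= 11 * 10 * 9 * 8 * 7 * 6 * 5 * 4 * 3 * 2 * compute_factorial(1)
= 11 * 10 * 9 * 8 * 7 * 6 * 5 * 4 * 3 * 2 * 1
= 39916800


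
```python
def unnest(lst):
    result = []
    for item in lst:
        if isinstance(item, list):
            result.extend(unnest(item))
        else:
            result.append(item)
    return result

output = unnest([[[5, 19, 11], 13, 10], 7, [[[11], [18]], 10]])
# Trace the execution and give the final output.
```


unnest([[[5, 19, 11], 13, 10], 7, [[[11], [18]], 10]])
Processing each element:
  [[5, 19, 11], 13, 10] is a list -> unnest recursively -> [5, 19, 11, 13, 10]
  7 is not a list -> append 7
  [[[11], [18]], 10] is a list -> unnest recursively -> [11, 18, 10]
= [5, 19, 11, 13, 10, 7, 11, 18, 10]


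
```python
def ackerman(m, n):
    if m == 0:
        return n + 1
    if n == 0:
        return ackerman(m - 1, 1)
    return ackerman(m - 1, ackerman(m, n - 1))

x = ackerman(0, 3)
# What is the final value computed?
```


ackerman(0, 3)
m == 0: return 3 + 1 = 4
= 4


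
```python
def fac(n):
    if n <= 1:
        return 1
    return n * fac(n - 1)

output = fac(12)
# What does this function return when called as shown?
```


fac(12)
= 12 * fac(11)
= 12 * 11 * fac(10)
= 12 * 11 * 10 * fac(9)
= 12 * 11 * 10 * 9 * fac(8)
= 12 * 11 * 10 * 9 * 8 * fac(7)
= 12 * 11 * 10 * 9 * 8 * 7 * fac(6)
= 12 * 11 * 10 * 9 * 8 * 7 * 6 * fac(5)
= 12 * 11 * 10 * 9 * 8 * 7 * 6 * 5 * fac(4)
= 12 * 11 * 10 * 9 * 8 * 7 * 6 * 5 * 4 * fac(3)
= 12 * 11 * 10 * 9 * 8 * 7 * 6 * 5 * 4 * 3 * fac(2)
= 12 * 11 * 10 * 9 * 8 * 7 * 6 * 5 * 4 * 3 * 2 * fac(1)
= 12 * 11 * 10 * 9 * 8 * 7 * 6 * 5 * 4 * 3 * 2 * 1
= 479001600


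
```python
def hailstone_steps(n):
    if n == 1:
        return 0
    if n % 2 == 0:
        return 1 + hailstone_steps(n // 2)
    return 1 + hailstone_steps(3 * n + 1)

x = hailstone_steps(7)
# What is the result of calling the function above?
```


hailstone_steps(7)
7 is odd -> 3*7+1 = 22 -> hailstone_steps(22)
22 is even -> hailstone_steps(11)
11 is odd -> 3*11+1 = 34 -> hailstone_steps(34)
34 is even -> hailstone_steps(17)
17 is odd -> 3*17+1 = 52 -> hailstone_steps(52)
52 is even -> hailstone_steps(26)
26 is even -> hailstone_steps(13)
13 is odd -> 3*13+1 = 40 -> hailstone_steps(40)
40 is even -> hailstone_steps(20)
20 is even -> hailstone_steps(10)
10 is even -> hailstone_steps(5)
5 is odd -> 3*5+1 = 16 -> hailstone_steps(16)
16 is even -> hailstone_steps(8)
8 is even -> hailstone_steps(4)
4 is even -> hailstone_steps(2)
2 is even -> hailstone_steps(1)
Reached 1 after 16 steps
= 16


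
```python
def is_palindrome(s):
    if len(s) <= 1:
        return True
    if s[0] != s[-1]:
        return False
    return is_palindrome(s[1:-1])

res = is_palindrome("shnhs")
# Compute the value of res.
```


is_palindrome("shnhs")
"shnhs": s[0]='s' == s[-1]='s' -> is_palindrome("hnh")
"hnh": s[0]='h' == s[-1]='h' -> is_palindrome("n")
"n": len <= 1 -> True
= True


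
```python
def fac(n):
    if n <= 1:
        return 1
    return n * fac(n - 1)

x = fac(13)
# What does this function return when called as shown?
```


fac(13)
= 13 * fac(12)
= 13 * 12 * fac(11)
= 13 * 12 * 11 * fac(10)
= 13 * 12 * 11 * 10 * fac(9)
= 13 * 12 * 11 * 10 * 9 * fac(8)
= 13 * 12 * 11 * 10 * 9 * 8 * fac(7)
= 13 * 12 * 11 * 10 * 9 * 8 * 7 * fac(6)
= 13 * 12 * 11 * 10 * 9 * 8 * 7 * 6 * fac(5)
= 13 * 12 * 11 * 10 * 9 * 8 * 7 * 6 * 5 * fac(4)
= 13 * 12 * 11 * 10 * 9 * 8 * 7 * 6 * 5 * 4 * fac(3)
= 13 * 12 * 11 * 10 * 9 * 8 * 7 * 6 * 5 * 4 * 3 * fac(2)
= 13 * 12 * 11 * 10 * 9 * 8 * 7 * 6 * 5 * 4 * 3 * 2 * fac(1)
= 13 * 12 * 11 * 10 * 9 * 8 * 7 * 6 * 5 * 4 * 3 * 2 * 1
= 6227020800


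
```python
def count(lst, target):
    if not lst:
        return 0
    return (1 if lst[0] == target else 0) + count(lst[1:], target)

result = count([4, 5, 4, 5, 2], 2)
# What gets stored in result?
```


count([4, 5, 4, 5, 2], 2)
lst[0]=4 != 2: 0 + count([5, 4, 5, 2], 2)
lst[0]=5 != 2: 0 + count([4, 5, 2], 2)
lst[0]=4 != 2: 0 + count([5, 2], 2)
lst[0]=5 != 2: 0 + count([2], 2)
lst[0]=2 == 2: 1 + count([], 2)
= 1


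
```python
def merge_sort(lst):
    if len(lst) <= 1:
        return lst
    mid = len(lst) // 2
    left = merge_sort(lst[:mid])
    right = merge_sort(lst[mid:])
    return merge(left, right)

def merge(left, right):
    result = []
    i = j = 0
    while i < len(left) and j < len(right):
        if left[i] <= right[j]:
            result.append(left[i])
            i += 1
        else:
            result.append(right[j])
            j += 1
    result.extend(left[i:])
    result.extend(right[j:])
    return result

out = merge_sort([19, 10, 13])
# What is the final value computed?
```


merge_sort([19, 10, 13])
Split into [19] and [10, 13]
Left sorted: [19]
Right sorted: [10, 13]
Merge [19] and [10, 13]
= [10, 13, 19]


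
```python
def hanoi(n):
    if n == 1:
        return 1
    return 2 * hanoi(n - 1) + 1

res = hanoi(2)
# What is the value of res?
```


hanoi(2)
= 2 * hanoi(1) + 1
Now compute bottom-up:
hanoi(1) = 1
hanoi(2) = 2 * 1 + 1 = 3
= 3


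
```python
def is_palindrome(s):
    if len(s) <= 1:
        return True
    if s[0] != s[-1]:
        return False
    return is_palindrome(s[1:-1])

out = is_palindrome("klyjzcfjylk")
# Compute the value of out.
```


is_palindrome("klyjzcfjylk")
"klyjzcfjylk": s[0]='k' == s[-1]='k' -> is_palindrome("lyjzcfjyl")
"lyjzcfjyl": s[0]='l' == s[-1]='l' -> is_palindrome("yjzcfjy")
"yjzcfjy": s[0]='y' == s[-1]='y' -> is_palindrome("jzcfj")
"jzcfj": s[0]='j' == s[-1]='j' -> is_palindrome("zcf")
"zcf": s[0]='z' != s[-1]='f' -> False
= False


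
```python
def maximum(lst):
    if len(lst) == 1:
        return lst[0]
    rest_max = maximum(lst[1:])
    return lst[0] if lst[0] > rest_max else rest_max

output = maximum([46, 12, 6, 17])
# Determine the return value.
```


maximum([46, 12, 6, 17])
= compare 46 with maximum([12, 6, 17])
= compare 12 with maximum([6, 17])
= compare 6 with maximum([17])
Base: maximum([17]) = 17
compare 6 with 17: max = 17
compare 12 with 17: max = 17
compare 46 with 17: max = 46
= 46
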